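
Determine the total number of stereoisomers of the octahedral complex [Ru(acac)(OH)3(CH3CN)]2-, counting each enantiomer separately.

The six octahedral sites form three mutually perpendicular trans pairs.
Each acac is bidentate and must span two cis positions.
Working through the distinct placements yields 2 geometric isomers: OH fac; OH mer.
Each arrangement has an internal mirror plane or centre of symmetry, so none is chiral.

2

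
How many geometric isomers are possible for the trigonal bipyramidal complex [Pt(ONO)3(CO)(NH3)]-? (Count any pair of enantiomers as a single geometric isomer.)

A trigonal bipyramid has two axial and three equatorial sites, which are chemically inequivalent.
There are 4 geometric isomers: CO axial, NH3 axial; CO axial, NH3 equatorial; CO equatorial, NH3 axial; CO equatorial, NH3 equatorial.

4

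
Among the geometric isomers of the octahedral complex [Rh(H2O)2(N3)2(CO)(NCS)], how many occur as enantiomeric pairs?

2

An octahedron has six vertices in three trans pairs; every non-trans pair is cis.
Working through the distinct placements yields 6 geometric isomers: H2O cis, N3 cis (3 arrangements, 2 chiral); H2O cis, N3 trans; H2O trans, N3 cis; H2O trans, N3 trans.
Of these, 2 lack any improper symmetry element and so occur as enantiomeric pairs, giving 6 + 2 = 8 stereoisomers in total.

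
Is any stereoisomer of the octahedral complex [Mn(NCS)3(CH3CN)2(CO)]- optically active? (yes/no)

no

The six octahedral sites form three mutually perpendicular trans pairs.
Working through the distinct placements yields 3 geometric isomers: NCS mer, CH3CN trans; NCS mer, CH3CN cis; NCS fac, CH3CN cis.
Each arrangement has an internal mirror plane or centre of symmetry, so none is chiral.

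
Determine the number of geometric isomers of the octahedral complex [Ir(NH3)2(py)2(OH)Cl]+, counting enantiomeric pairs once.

The distinct arrangements are (6 in all): NH3 cis, py trans; NH3 cis, py cis (3 arrangements, 2 chiral); NH3 trans, py trans; NH3 trans, py cis.

6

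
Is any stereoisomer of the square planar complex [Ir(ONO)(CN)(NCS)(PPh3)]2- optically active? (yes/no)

A square has two trans pairs of vertices; adjacent vertices are cis.
The distinct arrangements are (3 in all): (CN/ONO trans, NCS/PPh3 trans); (CN/PPh3 trans, NCS/ONO trans); (CN/NCS trans, ONO/PPh3 trans).
Each arrangement has an internal mirror plane or centre of symmetry, so none is chiral.

no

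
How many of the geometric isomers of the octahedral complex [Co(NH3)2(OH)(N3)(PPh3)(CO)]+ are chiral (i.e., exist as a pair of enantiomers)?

6

Systematic enumeration (placing each ligand type in turn and discarding arrangements equivalent by rotation or reflection) gives 9 geometric isomers.
Of these, 6 lack any improper symmetry element and so occur as enantiomeric pairs, giving 9 + 6 = 15 stereoisomers in total.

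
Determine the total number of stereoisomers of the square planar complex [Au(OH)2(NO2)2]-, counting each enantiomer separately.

There are 2 geometric isomers: OH cis; OH trans.
Each arrangement has an internal mirror plane or centre of symmetry, so none is chiral.

2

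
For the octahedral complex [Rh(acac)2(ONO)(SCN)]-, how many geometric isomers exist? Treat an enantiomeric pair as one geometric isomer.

In an octahedral complex each vertex has one trans partner and four cis neighbours.
Each acac is bidentate and must span two cis positions.
Working through the distinct placements yields 2 geometric isomers: ONO and SCN mutually trans; ONO and SCN mutually cis (chiral).

2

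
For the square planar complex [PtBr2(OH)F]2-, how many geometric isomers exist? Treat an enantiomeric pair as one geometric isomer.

2

In a square planar complex each vertex has one trans partner and two cis neighbours.
There are 2 geometric isomers: Br cis; Br trans.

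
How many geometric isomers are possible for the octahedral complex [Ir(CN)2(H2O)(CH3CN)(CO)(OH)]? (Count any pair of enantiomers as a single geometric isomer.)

9

The six octahedral sites form three mutually perpendicular trans pairs.
Exhaustive case analysis gives 9 geometric isomers.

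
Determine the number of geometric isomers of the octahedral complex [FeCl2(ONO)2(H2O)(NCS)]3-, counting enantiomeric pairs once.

The six octahedral sites form three mutually perpendicular trans pairs.
The distinct arrangements are (6 in all): Cl trans, ONO trans; Cl trans, ONO cis; Cl cis, ONO trans; Cl cis, ONO cis (3 arrangements, 2 chiral).

6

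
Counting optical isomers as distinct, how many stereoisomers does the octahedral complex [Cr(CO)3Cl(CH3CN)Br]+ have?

5

In an octahedral complex each vertex has one trans partner and four cis neighbours.
Systematic placement gives 4 geometric isomers: CO mer (3 arrangements); CO fac (chiral).
One of these lacks any improper symmetry element and so occurs as an enantiomeric pair, giving 4 + 1 = 5 stereoisomers in total.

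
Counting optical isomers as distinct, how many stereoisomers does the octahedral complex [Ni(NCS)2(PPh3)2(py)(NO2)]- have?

8

An octahedron has six vertices in three trans pairs; every non-trans pair is cis.
Systematic placement gives 6 geometric isomers: NCS trans, PPh3 cis; NCS trans, PPh3 trans; NCS cis, PPh3 cis (3 arrangements, 2 chiral); NCS cis, PPh3 trans.
Of these, 2 lack any improper symmetry element and so occur as enantiomeric pairs, giving 6 + 2 = 8 stereoisomers in total.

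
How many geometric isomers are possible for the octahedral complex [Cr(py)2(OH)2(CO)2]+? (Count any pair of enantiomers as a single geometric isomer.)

The six octahedral sites form three mutually perpendicular trans pairs.
There are 5 geometric isomers: py trans, OH trans, CO trans; py cis, OH cis, CO trans; py trans, OH cis, CO cis; py cis, OH cis, CO cis (chiral); py cis, OH trans, CO cis.

5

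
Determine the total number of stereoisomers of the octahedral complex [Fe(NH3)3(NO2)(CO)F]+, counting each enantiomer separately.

5

In an octahedral complex each vertex has one trans partner and four cis neighbours.
Systematic placement gives 4 geometric isomers: NH3 mer (3 arrangements); NH3 fac (chiral).
One of these lacks any improper symmetry element and so occurs as an enantiomeric pair, giving 4 + 1 = 5 stereoisomers in total.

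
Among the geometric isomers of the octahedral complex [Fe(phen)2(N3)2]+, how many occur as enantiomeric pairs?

Each phen is bidentate and must span two cis positions.
The distinct arrangements are (2 in all): N3 trans; N3 cis (chiral).
One of these lacks any improper symmetry element and so occurs as an enantiomeric pair, giving 2 + 1 = 3 stereoisomers in total.

1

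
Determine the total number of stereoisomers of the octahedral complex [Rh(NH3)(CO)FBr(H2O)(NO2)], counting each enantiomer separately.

30

The six octahedral sites form three mutually perpendicular trans pairs.
Placing the ligands in turn and identifying arrangements related by rotation or reflection leaves 15 distinct geometric isomers.
Of these, 15 lack any improper symmetry element and so occur as enantiomeric pairs, giving 15 + 15 = 30 stereoisomers in total.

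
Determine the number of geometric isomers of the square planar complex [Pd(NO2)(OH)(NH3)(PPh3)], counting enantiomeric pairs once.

3

In a square planar complex each vertex has one trans partner and two cis neighbours.
Working through the distinct placements yields 3 geometric isomers: (NH3/OH trans, NO2/PPh3 trans); (NH3/PPh3 trans, NO2/OH trans); (NH3/NO2 trans, OH/PPh3 trans).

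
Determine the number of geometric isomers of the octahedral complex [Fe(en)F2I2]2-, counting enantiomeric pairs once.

An octahedron has six vertices in three trans pairs; every non-trans pair is cis.
Each en is bidentate and must span two cis positions.
Working through the distinct placements yields 3 geometric isomers: F trans, I cis; F cis, I cis (chiral); F cis, I trans.

3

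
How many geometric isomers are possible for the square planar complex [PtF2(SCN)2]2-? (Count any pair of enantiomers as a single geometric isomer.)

Working through the distinct placements yields 2 geometric isomers: F cis; F trans.

2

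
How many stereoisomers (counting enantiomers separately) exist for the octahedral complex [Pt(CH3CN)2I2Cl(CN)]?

An octahedron has six vertices in three trans pairs; every non-trans pair is cis.
Systematic placement gives 6 geometric isomers: CH3CN trans, I trans; CH3CN trans, I cis; CH3CN cis, I trans; CH3CN cis, I cis (3 arrangements, 2 chiral).
Of these, 2 lack any improper symmetry element and so occur as enantiomeric pairs, giving 6 + 2 = 8 stereoisomers in total.

8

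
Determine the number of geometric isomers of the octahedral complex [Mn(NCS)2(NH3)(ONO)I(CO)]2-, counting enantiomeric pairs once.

9

In an octahedral complex each vertex has one trans partner and four cis neighbours.
Systematic enumeration (placing each ligand type in turn and discarding arrangements equivalent by rotation or reflection) gives 9 geometric isomers.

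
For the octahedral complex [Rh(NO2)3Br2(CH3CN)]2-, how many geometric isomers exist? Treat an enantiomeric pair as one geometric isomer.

An octahedron has six vertices in three trans pairs; every non-trans pair is cis.
The distinct arrangements are (3 in all): NO2 mer, Br trans; NO2 mer, Br cis; NO2 fac, Br cis.

3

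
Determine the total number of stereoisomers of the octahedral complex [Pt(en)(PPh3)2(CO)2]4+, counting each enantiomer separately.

In an octahedral complex each vertex has one trans partner and four cis neighbours.
Each en is bidentate and must span two cis positions.
Working through the distinct placements yields 3 geometric isomers: PPh3 cis, CO trans; PPh3 cis, CO cis (chiral); PPh3 trans, CO cis.
One of these lacks any improper symmetry element and so occurs as an enantiomeric pair, giving 3 + 1 = 4 stereoisomers in total.

4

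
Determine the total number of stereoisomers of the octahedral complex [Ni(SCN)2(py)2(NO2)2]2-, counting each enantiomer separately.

6

The six octahedral sites form three mutually perpendicular trans pairs.
Working through the distinct placements yields 5 geometric isomers: SCN trans, py trans, NO2 trans; SCN cis, py cis, NO2 trans; SCN cis, py trans, NO2 cis; SCN cis, py cis, NO2 cis (chiral); SCN trans, py cis, NO2 cis.
One of these lacks any improper symmetry element and so occurs as an enantiomeric pair, giving 5 + 1 = 6 stereoisomers in total.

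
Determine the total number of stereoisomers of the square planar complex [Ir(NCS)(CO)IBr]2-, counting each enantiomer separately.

3

In a square planar complex each vertex has one trans partner and two cis neighbours.
The distinct arrangements are (3 in all): (Br/I trans, CO/NCS trans); (Br/NCS trans, CO/I trans); (Br/CO trans, I/NCS trans).
Each arrangement has an internal mirror plane or centre of symmetry, so none is chiral.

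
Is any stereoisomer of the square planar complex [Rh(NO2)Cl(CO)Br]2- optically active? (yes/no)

There are 3 geometric isomers: (Br/Cl trans, CO/NO2 trans); (Br/NO2 trans, CO/Cl trans); (Br/CO trans, Cl/NO2 trans).
Each arrangement has an internal mirror plane or centre of symmetry, so none is chiral.

no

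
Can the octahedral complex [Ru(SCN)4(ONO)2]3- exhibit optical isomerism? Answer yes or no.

no

There are 2 geometric isomers: ONO trans; ONO cis.
Each arrangement has an internal mirror plane or centre of symmetry, so none is chiral.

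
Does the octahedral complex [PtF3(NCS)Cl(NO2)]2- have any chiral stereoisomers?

yes

In an octahedral complex each vertex has one trans partner and four cis neighbours.
Systematic placement gives 4 geometric isomers: F mer (3 arrangements); F fac (chiral).
One of these lacks any improper symmetry element and so occurs as an enantiomeric pair, giving 4 + 1 = 5 stereoisomers in total.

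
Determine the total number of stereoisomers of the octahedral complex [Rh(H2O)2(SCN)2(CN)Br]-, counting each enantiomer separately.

An octahedron has six vertices in three trans pairs; every non-trans pair is cis.
Working through the distinct placements yields 6 geometric isomers: H2O trans, SCN trans; H2O cis, SCN cis (3 arrangements, 2 chiral); H2O cis, SCN trans; H2O trans, SCN cis.
Of these, 2 lack any improper symmetry element and so occur as enantiomeric pairs, giving 6 + 2 = 8 stereoisomers in total.

8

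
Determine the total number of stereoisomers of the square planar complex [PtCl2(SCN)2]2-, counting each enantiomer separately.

A square has two trans pairs of vertices; adjacent vertices are cis.
Working through the distinct placements yields 2 geometric isomers: Cl cis; Cl trans.
Each arrangement has an internal mirror plane or centre of symmetry, so none is chiral.

2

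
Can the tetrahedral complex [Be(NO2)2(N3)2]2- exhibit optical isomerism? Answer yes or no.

no

Only one geometric arrangement is possible.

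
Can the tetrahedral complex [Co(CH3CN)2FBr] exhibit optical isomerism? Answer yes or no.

no

In a tetrahedral complex all four positions are equivalent and every pair of ligands is adjacent — there is no cis/trans distinction.
Only one geometric arrangement is possible.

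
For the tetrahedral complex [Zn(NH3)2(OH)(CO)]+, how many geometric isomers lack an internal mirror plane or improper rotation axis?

0

All four vertices of a tetrahedron are equivalent and mutually adjacent, so cis/trans isomerism cannot arise.
Only one geometric arrangement is possible.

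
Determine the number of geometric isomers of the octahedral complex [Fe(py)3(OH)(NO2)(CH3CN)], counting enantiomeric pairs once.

4

The six octahedral sites form three mutually perpendicular trans pairs.
There are 4 geometric isomers: py mer (3 arrangements); py fac (chiral).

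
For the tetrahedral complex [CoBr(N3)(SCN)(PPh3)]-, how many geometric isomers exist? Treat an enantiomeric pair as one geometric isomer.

1

All four vertices of a tetrahedron are equivalent and mutually adjacent, so cis/trans isomerism cannot arise.
Only one geometric arrangement is possible; it has no improper symmetry element, so it exists as a pair of enantiomers (2 stereoisomers).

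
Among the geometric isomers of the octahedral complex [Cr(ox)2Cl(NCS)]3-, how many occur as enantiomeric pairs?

1

Each ox is bidentate and must span two cis positions.
The distinct arrangements are (2 in all): Cl and NCS mutually trans; Cl and NCS mutually cis (chiral).
One of these lacks any improper symmetry element and so occurs as an enantiomeric pair, giving 2 + 1 = 3 stereoisomers in total.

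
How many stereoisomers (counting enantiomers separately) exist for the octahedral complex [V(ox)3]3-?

2

The six octahedral sites form three mutually perpendicular trans pairs.
Each ox is bidentate and must span two cis positions.
Only one geometric arrangement is possible; it has no improper symmetry element, so it exists as a pair of enantiomers (2 stereoisomers).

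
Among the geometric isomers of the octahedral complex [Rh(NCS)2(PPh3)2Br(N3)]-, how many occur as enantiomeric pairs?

2

An octahedron has six vertices in three trans pairs; every non-trans pair is cis.
The distinct arrangements are (6 in all): NCS trans, PPh3 trans; NCS cis, PPh3 cis (3 arrangements, 2 chiral); NCS cis, PPh3 trans; NCS trans, PPh3 cis.
Of these, 2 lack any improper symmetry element and so occur as enantiomeric pairs, giving 6 + 2 = 8 stereoisomers in total.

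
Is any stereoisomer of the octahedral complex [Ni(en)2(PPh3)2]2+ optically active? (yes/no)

yes

An octahedron has six vertices in three trans pairs; every non-trans pair is cis.
Each en is bidentate and must span two cis positions.
The distinct arrangements are (2 in all): PPh3 trans; PPh3 cis (chiral).
One of these lacks any improper symmetry element and so occurs as an enantiomeric pair, giving 2 + 1 = 3 stereoisomers in total.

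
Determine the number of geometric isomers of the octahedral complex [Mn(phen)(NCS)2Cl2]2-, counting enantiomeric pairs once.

An octahedron has six vertices in three trans pairs; every non-trans pair is cis.
Each phen is bidentate and must span two cis positions.
The distinct arrangements are (3 in all): NCS cis, Cl trans; NCS cis, Cl cis (chiral); NCS trans, Cl cis.

3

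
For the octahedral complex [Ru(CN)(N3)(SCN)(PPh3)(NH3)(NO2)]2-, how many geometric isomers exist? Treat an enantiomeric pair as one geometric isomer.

15

In an octahedral complex each vertex has one trans partner and four cis neighbours.
Placing the ligands in turn and identifying arrangements related by rotation or reflection leaves 15 distinct geometric isomers.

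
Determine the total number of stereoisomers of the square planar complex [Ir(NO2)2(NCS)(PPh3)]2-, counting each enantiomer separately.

In a square planar complex each vertex has one trans partner and two cis neighbours.
The distinct arrangements are (2 in all): NO2 cis; NO2 trans.
Each arrangement has an internal mirror plane or centre of symmetry, so none is chiral.

2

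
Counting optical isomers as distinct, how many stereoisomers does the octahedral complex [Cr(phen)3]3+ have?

2

In an octahedral complex each vertex has one trans partner and four cis neighbours.
Each phen is bidentate and must span two cis positions.
Only one geometric arrangement is possible; it has no improper symmetry element, so it exists as a pair of enantiomers (2 stereoisomers).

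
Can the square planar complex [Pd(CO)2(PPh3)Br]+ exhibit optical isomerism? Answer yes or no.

Systematic placement gives 2 geometric isomers: CO cis; CO trans.
Each arrangement has an internal mirror plane or centre of symmetry, so none is chiral.

no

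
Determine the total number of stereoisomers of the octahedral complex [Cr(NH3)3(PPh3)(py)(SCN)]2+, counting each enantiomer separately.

Systematic placement gives 4 geometric isomers: NH3 mer (3 arrangements); NH3 fac (chiral).
One of these lacks any improper symmetry element and so occurs as an enantiomeric pair, giving 4 + 1 = 5 stereoisomers in total.

5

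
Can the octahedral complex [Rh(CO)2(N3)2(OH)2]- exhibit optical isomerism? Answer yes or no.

yes

An octahedron has six vertices in three trans pairs; every non-trans pair is cis.
Systematic placement gives 5 geometric isomers: CO trans, N3 trans, OH trans; CO trans, N3 cis, OH cis; CO cis, N3 cis, OH trans; CO cis, N3 cis, OH cis (chiral); CO cis, N3 trans, OH cis.
One of these lacks any improper symmetry element and so occurs as an enantiomeric pair, giving 5 + 1 = 6 stereoisomers in total.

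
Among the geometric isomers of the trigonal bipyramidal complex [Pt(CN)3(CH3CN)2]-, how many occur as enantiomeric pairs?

In a trigonal bipyramid the two axial positions differ from the three equatorial ones.
The distinct arrangements are (3 in all): CH3CN both axial; CH3CN one axial, one equatorial; CH3CN both equatorial.
Each arrangement has an internal mirror plane or centre of symmetry, so none is chiral.

0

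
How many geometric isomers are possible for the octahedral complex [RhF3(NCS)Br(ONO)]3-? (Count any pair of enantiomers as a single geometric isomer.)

An octahedron has six vertices in three trans pairs; every non-trans pair is cis.
The distinct arrangements are (4 in all): F mer (3 arrangements); F fac (chiral).

4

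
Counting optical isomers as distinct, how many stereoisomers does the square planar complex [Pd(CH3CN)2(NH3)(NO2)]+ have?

In a square planar complex each vertex has one trans partner and two cis neighbours.
Systematic placement gives 2 geometric isomers: CH3CN cis; CH3CN trans.
Each arrangement has an internal mirror plane or centre of symmetry, so none is chiral.

2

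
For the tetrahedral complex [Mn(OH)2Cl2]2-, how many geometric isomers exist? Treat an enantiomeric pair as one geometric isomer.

Only one geometric arrangement is possible.

1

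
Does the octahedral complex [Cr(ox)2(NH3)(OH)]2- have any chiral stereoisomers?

yes

The six octahedral sites form three mutually perpendicular trans pairs.
Each ox is bidentate and must span two cis positions.
Systematic placement gives 2 geometric isomers: NH3 and OH mutually trans; NH3 and OH mutually cis (chiral).
One of these lacks any improper symmetry element and so occurs as an enantiomeric pair, giving 2 + 1 = 3 stereoisomers in total.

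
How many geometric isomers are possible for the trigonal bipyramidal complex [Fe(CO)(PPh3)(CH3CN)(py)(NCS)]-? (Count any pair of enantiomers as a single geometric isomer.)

10

In a trigonal bipyramid the two axial positions differ from the three equatorial ones.
Exhaustive case analysis gives 10 geometric isomers.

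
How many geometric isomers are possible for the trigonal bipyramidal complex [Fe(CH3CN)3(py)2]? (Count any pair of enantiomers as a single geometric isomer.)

3

Working through the distinct placements yields 3 geometric isomers: py both equatorial; py one axial, one equatorial; py both axial.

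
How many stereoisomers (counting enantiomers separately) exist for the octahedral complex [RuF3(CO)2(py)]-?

3

The distinct arrangements are (3 in all): F mer, CO trans; F fac, CO cis; F mer, CO cis.
Each arrangement has an internal mirror plane or centre of symmetry, so none is chiral.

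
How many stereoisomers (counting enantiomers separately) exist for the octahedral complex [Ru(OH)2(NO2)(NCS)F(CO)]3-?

15

The six octahedral sites form three mutually perpendicular trans pairs.
Exhaustive case analysis gives 9 geometric isomers.
Of these, 6 lack any improper symmetry element and so occur as enantiomeric pairs, giving 9 + 6 = 15 stereoisomers in total.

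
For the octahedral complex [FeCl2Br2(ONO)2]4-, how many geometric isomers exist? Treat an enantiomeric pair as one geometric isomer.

5

An octahedron has six vertices in three trans pairs; every non-trans pair is cis.
Systematic placement gives 5 geometric isomers: Cl trans, Br trans, ONO trans; Cl cis, Br trans, ONO cis; Cl cis, Br cis, ONO trans; Cl cis, Br cis, ONO cis (chiral); Cl trans, Br cis, ONO cis.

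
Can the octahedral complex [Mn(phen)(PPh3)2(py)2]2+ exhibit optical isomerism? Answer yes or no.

In an octahedral complex each vertex has one trans partner and four cis neighbours.
Each phen is bidentate and must span two cis positions.
There are 3 geometric isomers: PPh3 trans, py cis; PPh3 cis, py trans; PPh3 cis, py cis (chiral).
One of these lacks any improper symmetry element and so occurs as an enantiomeric pair, giving 3 + 1 = 4 stereoisomers in total.

yes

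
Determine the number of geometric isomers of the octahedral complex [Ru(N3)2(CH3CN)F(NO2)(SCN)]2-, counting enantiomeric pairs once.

9

The six octahedral sites form three mutually perpendicular trans pairs.
Placing the ligands in turn and identifying arrangements related by rotation or reflection leaves 9 distinct geometric isomers.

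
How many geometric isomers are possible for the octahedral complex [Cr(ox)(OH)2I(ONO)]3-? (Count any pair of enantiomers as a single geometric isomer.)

4

In an octahedral complex each vertex has one trans partner and four cis neighbours.
Each ox is bidentate and must span two cis positions.
Systematic placement gives 4 geometric isomers: OH cis (3 arrangements, 2 chiral); OH trans.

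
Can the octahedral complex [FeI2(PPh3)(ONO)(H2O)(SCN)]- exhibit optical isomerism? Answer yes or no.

An octahedron has six vertices in three trans pairs; every non-trans pair is cis.
Systematic enumeration (placing each ligand type in turn and discarding arrangements equivalent by rotation or reflection) gives 9 geometric isomers.
Of these, 6 lack any improper symmetry element and so occur as enantiomeric pairs, giving 9 + 6 = 15 stereoisomers in total.

yes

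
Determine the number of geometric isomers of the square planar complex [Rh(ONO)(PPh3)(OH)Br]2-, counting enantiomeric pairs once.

In a square planar complex each vertex has one trans partner and two cis neighbours.
Systematic placement gives 3 geometric isomers: (Br/ONO trans, OH/PPh3 trans); (Br/PPh3 trans, OH/ONO trans); (Br/OH trans, ONO/PPh3 trans).

3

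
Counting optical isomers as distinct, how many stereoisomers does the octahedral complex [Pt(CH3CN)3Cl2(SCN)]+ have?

3

The six octahedral sites form three mutually perpendicular trans pairs.
Systematic placement gives 3 geometric isomers: CH3CN mer, Cl cis; CH3CN mer, Cl trans; CH3CN fac, Cl cis.
Each arrangement has an internal mirror plane or centre of symmetry, so none is chiral.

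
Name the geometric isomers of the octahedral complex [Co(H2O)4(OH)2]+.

In an octahedral complex each vertex has one trans partner and four cis neighbours.
Systematic placement gives 2 geometric isomers: OH trans; OH cis.

cis and trans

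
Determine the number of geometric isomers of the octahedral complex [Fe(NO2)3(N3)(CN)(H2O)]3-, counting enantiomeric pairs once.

4

An octahedron has six vertices in three trans pairs; every non-trans pair is cis.
There are 4 geometric isomers: NO2 mer (3 arrangements); NO2 fac (chiral).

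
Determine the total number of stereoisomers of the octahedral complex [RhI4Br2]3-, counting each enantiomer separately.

Working through the distinct placements yields 2 geometric isomers: Br trans; Br cis.
Each arrangement has an internal mirror plane or centre of symmetry, so none is chiral.

2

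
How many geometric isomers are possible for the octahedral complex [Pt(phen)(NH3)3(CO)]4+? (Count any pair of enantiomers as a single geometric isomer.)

2

The six octahedral sites form three mutually perpendicular trans pairs.
Each phen is bidentate and must span two cis positions.
Systematic placement gives 2 geometric isomers: NH3 fac; NH3 mer.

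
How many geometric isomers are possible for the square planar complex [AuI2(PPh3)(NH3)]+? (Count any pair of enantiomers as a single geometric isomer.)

2

A square has two trans pairs of vertices; adjacent vertices are cis.
Working through the distinct placements yields 2 geometric isomers: I cis; I trans.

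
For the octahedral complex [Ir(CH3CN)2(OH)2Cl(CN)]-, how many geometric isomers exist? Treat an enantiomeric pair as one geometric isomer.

The six octahedral sites form three mutually perpendicular trans pairs.
The distinct arrangements are (6 in all): CH3CN trans, OH trans; CH3CN trans, OH cis; CH3CN cis, OH trans; CH3CN cis, OH cis (3 arrangements, 2 chiral).

6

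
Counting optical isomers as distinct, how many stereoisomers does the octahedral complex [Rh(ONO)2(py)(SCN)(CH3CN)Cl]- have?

15

Exhaustive case analysis gives 9 geometric isomers.
Of these, 6 lack any improper symmetry element and so occur as enantiomeric pairs, giving 9 + 6 = 15 stereoisomers in total.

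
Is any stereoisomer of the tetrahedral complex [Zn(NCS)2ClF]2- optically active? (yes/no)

no

All four vertices of a tetrahedron are equivalent and mutually adjacent, so cis/trans isomerism cannot arise.
Only one geometric arrangement is possible.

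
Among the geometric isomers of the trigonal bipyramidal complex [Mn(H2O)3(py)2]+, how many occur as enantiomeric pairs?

Systematic placement gives 3 geometric isomers: py both equatorial; py one axial, one equatorial; py both axial.
Each arrangement has an internal mirror plane or centre of symmetry, so none is chiral.

0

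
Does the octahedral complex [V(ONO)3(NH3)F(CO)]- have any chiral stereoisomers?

Systematic placement gives 4 geometric isomers: ONO mer (3 arrangements); ONO fac (chiral).
One of these lacks any improper symmetry element and so occurs as an enantiomeric pair, giving 4 + 1 = 5 stereoisomers in total.

yes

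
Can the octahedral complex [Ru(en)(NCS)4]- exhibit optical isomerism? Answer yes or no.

In an octahedral complex each vertex has one trans partner and four cis neighbours.
Each en is bidentate and must span two cis positions.
Only one geometric arrangement is possible.

no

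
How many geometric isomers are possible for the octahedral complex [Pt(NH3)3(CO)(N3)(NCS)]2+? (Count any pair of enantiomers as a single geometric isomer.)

4

Working through the distinct placements yields 4 geometric isomers: NH3 mer (3 arrangements); NH3 fac (chiral).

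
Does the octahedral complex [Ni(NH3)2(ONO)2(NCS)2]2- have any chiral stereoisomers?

yes

An octahedron has six vertices in three trans pairs; every non-trans pair is cis.
The distinct arrangements are (5 in all): NH3 trans, ONO trans, NCS trans; NH3 cis, ONO cis, NCS trans; NH3 cis, ONO trans, NCS cis; NH3 cis, ONO cis, NCS cis (chiral); NH3 trans, ONO cis, NCS cis.
One of these lacks any improper symmetry element and so occurs as an enantiomeric pair, giving 5 + 1 = 6 stereoisomers in total.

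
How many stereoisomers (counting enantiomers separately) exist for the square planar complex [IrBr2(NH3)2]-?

In a square planar complex each vertex has one trans partner and two cis neighbours.
There are 2 geometric isomers: Br cis; Br trans.
Each arrangement has an internal mirror plane or centre of symmetry, so none is chiral.

2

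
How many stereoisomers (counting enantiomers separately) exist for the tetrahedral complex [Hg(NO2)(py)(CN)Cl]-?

All four vertices of a tetrahedron are equivalent and mutually adjacent, so cis/trans isomerism cannot arise.
Only one geometric arrangement is possible; it has no improper symmetry element, so it exists as a pair of enantiomers (2 stereoisomers).

2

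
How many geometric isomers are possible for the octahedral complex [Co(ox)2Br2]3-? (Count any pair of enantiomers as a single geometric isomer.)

2

Each ox is bidentate and must span two cis positions.
There are 2 geometric isomers: Br trans; Br cis (chiral).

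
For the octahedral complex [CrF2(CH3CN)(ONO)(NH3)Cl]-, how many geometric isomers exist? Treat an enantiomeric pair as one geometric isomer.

9

Exhaustive case analysis gives 9 geometric isomers.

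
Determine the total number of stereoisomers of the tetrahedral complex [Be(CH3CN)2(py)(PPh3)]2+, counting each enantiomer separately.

Only one geometric arrangement is possible.

1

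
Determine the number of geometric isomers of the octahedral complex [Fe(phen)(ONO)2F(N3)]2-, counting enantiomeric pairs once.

The six octahedral sites form three mutually perpendicular trans pairs.
Each phen is bidentate and must span two cis positions.
The distinct arrangements are (4 in all): ONO cis (3 arrangements, 2 chiral); ONO trans.

4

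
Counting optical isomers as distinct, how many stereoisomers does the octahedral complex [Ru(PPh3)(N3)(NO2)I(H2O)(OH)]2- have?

30

Exhaustive case analysis gives 15 geometric isomers.
Of these, 15 lack any improper symmetry element and so occur as enantiomeric pairs, giving 15 + 15 = 30 stereoisomers in total.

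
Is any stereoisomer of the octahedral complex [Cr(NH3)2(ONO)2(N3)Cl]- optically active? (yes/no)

In an octahedral complex each vertex has one trans partner and four cis neighbours.
Working through the distinct placements yields 6 geometric isomers: NH3 trans, ONO trans; NH3 cis, ONO cis (3 arrangements, 2 chiral); NH3 cis, ONO trans; NH3 trans, ONO cis.
Of these, 2 lack any improper symmetry element and so occur as enantiomeric pairs, giving 6 + 2 = 8 stereoisomers in total.

yes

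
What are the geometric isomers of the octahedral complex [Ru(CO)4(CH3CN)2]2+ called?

cis and trans

The six octahedral sites form three mutually perpendicular trans pairs.
There are 2 geometric isomers: CH3CN trans; CH3CN cis.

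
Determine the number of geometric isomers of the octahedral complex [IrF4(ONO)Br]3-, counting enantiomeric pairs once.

2

In an octahedral complex each vertex has one trans partner and four cis neighbours.
Working through the distinct placements yields 2 geometric isomers: ONO and Br mutually cis; ONO and Br mutually trans.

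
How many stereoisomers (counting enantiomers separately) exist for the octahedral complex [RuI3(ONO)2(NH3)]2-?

The six octahedral sites form three mutually perpendicular trans pairs.
The distinct arrangements are (3 in all): I mer, ONO trans; I mer, ONO cis; I fac, ONO cis.
Each arrangement has an internal mirror plane or centre of symmetry, so none is chiral.

3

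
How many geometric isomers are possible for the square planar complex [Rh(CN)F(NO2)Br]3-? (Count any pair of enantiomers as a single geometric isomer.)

3

In a square planar complex each vertex has one trans partner and two cis neighbours.
Systematic placement gives 3 geometric isomers: (Br/F trans, CN/NO2 trans); (Br/NO2 trans, CN/F trans); (Br/CN trans, F/NO2 trans).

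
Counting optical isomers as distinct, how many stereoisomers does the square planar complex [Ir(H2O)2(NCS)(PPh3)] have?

2

The distinct arrangements are (2 in all): H2O cis; H2O trans.
Each arrangement has an internal mirror plane or centre of symmetry, so none is chiral.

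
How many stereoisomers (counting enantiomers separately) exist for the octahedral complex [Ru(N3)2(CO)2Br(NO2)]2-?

8

An octahedron has six vertices in three trans pairs; every non-trans pair is cis.
Systematic placement gives 6 geometric isomers: N3 cis, CO cis (3 arrangements, 2 chiral); N3 trans, CO cis; N3 cis, CO trans; N3 trans, CO trans.
Of these, 2 lack any improper symmetry element and so occur as enantiomeric pairs, giving 6 + 2 = 8 stereoisomers in total.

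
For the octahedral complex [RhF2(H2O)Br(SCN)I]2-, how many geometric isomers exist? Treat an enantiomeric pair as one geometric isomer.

Placing the ligands in turn and identifying arrangements related by rotation or reflection leaves 9 distinct geometric isomers.

9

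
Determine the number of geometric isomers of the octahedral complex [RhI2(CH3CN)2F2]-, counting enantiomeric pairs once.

The six octahedral sites form three mutually perpendicular trans pairs.
Systematic placement gives 5 geometric isomers: I trans, CH3CN trans, F trans; I cis, CH3CN trans, F cis; I trans, CH3CN cis, F cis; I cis, CH3CN cis, F cis (chiral); I cis, CH3CN cis, F trans.

5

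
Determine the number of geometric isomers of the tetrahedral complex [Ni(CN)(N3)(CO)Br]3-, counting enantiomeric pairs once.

1

All four vertices of a tetrahedron are equivalent and mutually adjacent, so cis/trans isomerism cannot arise.
Only one geometric arrangement is possible; it has no improper symmetry element, so it exists as a pair of enantiomers (2 stereoisomers).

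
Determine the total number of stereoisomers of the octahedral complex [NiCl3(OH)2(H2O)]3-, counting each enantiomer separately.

The six octahedral sites form three mutually perpendicular trans pairs.
The distinct arrangements are (3 in all): Cl mer, OH trans; Cl mer, OH cis; Cl fac, OH cis.
Each arrangement has an internal mirror plane or centre of symmetry, so none is chiral.

3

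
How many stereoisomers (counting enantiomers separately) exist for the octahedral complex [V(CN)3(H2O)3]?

An octahedron has six vertices in three trans pairs; every non-trans pair is cis.
Systematic placement gives 2 geometric isomers: CN mer; CN fac.
Each arrangement has an internal mirror plane or centre of symmetry, so none is chiral.

2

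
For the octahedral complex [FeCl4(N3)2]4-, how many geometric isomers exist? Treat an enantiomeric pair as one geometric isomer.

Systematic placement gives 2 geometric isomers: N3 trans; N3 cis.

2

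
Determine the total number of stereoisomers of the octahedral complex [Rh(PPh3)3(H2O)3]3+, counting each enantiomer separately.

2

There are 2 geometric isomers: PPh3 mer; PPh3 fac.
Each arrangement has an internal mirror plane or centre of symmetry, so none is chiral.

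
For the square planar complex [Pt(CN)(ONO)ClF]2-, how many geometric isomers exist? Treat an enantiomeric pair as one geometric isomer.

Systematic placement gives 3 geometric isomers: (CN/F trans, Cl/ONO trans); (CN/ONO trans, Cl/F trans); (CN/Cl trans, F/ONO trans).

3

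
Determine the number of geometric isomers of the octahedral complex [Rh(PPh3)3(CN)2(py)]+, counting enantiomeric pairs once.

An octahedron has six vertices in three trans pairs; every non-trans pair is cis.
The distinct arrangements are (3 in all): PPh3 mer, CN trans; PPh3 fac, CN cis; PPh3 mer, CN cis.

3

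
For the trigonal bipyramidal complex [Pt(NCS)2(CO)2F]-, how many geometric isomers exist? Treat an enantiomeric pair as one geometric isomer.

5

In a trigonal bipyramid the two axial positions differ from the three equatorial ones.
Systematic enumeration (placing each ligand type in turn and discarding arrangements equivalent by rotation or reflection) gives 5 geometric isomers.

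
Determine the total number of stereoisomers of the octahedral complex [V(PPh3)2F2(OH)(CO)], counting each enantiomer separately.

8

There are 6 geometric isomers: PPh3 trans, F cis; PPh3 cis, F cis (3 arrangements, 2 chiral); PPh3 trans, F trans; PPh3 cis, F trans.
Of these, 2 lack any improper symmetry element and so occur as enantiomeric pairs, giving 6 + 2 = 8 stereoisomers in total.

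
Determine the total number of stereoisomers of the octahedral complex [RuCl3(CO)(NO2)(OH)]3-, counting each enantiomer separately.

Systematic placement gives 4 geometric isomers: Cl mer (3 arrangements); Cl fac (chiral).
One of these lacks any improper symmetry element and so occurs as an enantiomeric pair, giving 4 + 1 = 5 stereoisomers in total.

5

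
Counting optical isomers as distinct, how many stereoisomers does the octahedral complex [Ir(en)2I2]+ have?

An octahedron has six vertices in three trans pairs; every non-trans pair is cis.
Each en is bidentate and must span two cis positions.
The distinct arrangements are (2 in all): I trans; I cis (chiral).
One of these lacks any improper symmetry element and so occurs as an enantiomeric pair, giving 2 + 1 = 3 stereoisomers in total.

3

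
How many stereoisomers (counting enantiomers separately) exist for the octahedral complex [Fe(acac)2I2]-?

An octahedron has six vertices in three trans pairs; every non-trans pair is cis.
Each acac is bidentate and must span two cis positions.
The distinct arrangements are (2 in all): I trans; I cis (chiral).
One of these lacks any improper symmetry element and so occurs as an enantiomeric pair, giving 2 + 1 = 3 stereoisomers in total.

3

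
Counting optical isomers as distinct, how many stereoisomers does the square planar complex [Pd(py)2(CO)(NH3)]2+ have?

2

A square has two trans pairs of vertices; adjacent vertices are cis.
The distinct arrangements are (2 in all): py cis; py trans.
Each arrangement has an internal mirror plane or centre of symmetry, so none is chiral.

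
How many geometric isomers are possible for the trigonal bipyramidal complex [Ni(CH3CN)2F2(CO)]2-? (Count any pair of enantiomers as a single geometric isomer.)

In a trigonal bipyramid the two axial positions differ from the three equatorial ones.
Placing the ligands in turn and identifying arrangements related by rotation or reflection leaves 5 distinct geometric isomers.

5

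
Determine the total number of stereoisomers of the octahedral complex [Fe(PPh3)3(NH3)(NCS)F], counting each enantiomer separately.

5

Working through the distinct placements yields 4 geometric isomers: PPh3 mer (3 arrangements); PPh3 fac (chiral).
One of these lacks any improper symmetry element and so occurs as an enantiomeric pair, giving 4 + 1 = 5 stereoisomers in total.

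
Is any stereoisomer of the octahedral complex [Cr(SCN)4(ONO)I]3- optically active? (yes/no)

The six octahedral sites form three mutually perpendicular trans pairs.
There are 2 geometric isomers: ONO and I mutually trans; ONO and I mutually cis.
Each arrangement has an internal mirror plane or centre of symmetry, so none is chiral.

no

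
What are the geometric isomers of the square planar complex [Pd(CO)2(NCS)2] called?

cis and trans

Systematic placement gives 2 geometric isomers: CO cis; CO trans.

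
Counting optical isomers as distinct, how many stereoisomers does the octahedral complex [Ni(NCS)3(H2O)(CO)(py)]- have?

5

An octahedron has six vertices in three trans pairs; every non-trans pair is cis.
There are 4 geometric isomers: NCS mer (3 arrangements); NCS fac (chiral).
One of these lacks any improper symmetry element and so occurs as an enantiomeric pair, giving 4 + 1 = 5 stereoisomers in total.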